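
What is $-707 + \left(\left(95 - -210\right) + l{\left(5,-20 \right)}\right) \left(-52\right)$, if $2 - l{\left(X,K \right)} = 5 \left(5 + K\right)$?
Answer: $-20571$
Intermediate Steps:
$l{\left(X,K \right)} = -23 - 5 K$ ($l{\left(X,K \right)} = 2 - 5 \left(5 + K\right) = 2 - \left(25 + 5 K\right) = -23 - 5 K$)
$-707 + \left(\left(95 - -210\right) + l{\left(5,-20 \right)}\right) \left(-52\right) = -707 + \left(\left(95 - -210\right) - -77\right) \left(-52\right) = -707 + \left(\left(95 + 210\right) + \left(-23 + 100\right)\right) \left(-52\right) = -707 + \left(305 + 77\right) \left(-52\right) = -707 + 382 \left(-52\right) = -707 - 19864 = -20571$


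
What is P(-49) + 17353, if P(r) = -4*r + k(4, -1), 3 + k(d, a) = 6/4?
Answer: 35095/2 ≈ 17548.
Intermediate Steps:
k(d, a) = -3/2 (k(d, a) = -3 + 6/4 = -3 + 6*(¼) = -3 + 3/2 = -3/2)
P(r) = -3/2 - 4*r (P(r) = -4*r - 3/2 = -3/2 - 4*r)
P(-49) + 17353 = (-3/2 - 4*(-49)) + 17353 = (-3/2 + 196) + 17353 = 389/2 + 17353 = 35095/2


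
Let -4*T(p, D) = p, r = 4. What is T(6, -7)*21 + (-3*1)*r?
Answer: -87/2 ≈ -43.500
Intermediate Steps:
T(p, D) = -p/4
T(6, -7)*21 + (-3*1)*r = -1/4*6*21 - 3*1*4 = -3/2*21 - 3*4 = -63/2 - 12 = -87/2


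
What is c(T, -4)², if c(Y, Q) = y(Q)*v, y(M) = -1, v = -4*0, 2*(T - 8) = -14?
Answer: 0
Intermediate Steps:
T = 1 (T = 8 + (½)*(-14) = 8 - 7 = 1)
v = 0
c(Y, Q) = 0 (c(Y, Q) = -1*0 = 0)
c(T, -4)² = 0² = 0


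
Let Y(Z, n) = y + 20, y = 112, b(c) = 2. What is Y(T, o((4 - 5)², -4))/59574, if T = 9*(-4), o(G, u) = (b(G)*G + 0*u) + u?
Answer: 22/9929 ≈ 0.0022157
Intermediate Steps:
o(G, u) = u + 2*G (o(G, u) = (2*G + 0*u) + u = (2*G + 0) + u = 2*G + u = u + 2*G)
T = -36
Y(Z, n) = 132 (Y(Z, n) = 112 + 20 = 132)
Y(T, o((4 - 5)², -4))/59574 = 132/59574 = 132*(1/59574) = 22/9929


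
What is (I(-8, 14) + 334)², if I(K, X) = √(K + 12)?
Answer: 112896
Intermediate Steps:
I(K, X) = √(12 + K)
(I(-8, 14) + 334)² = (√(12 - 8) + 334)² = (√4 + 334)² = (2 + 334)² = 336² = 112896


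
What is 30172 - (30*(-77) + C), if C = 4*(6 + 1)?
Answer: 32454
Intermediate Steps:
C = 28 (C = 4*7 = 28)
30172 - (30*(-77) + C) = 30172 - (30*(-77) + 28) = 30172 - (-2310 + 28) = 30172 - 1*(-2282) = 30172 + 2282 = 32454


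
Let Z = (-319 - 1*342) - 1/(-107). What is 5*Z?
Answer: -353630/107 ≈ -3305.0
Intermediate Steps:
Z = -70726/107 (Z = (-319 - 342) - 1*(-1/107) = -661 + 1/107 = -70726/107 ≈ -660.99)
5*Z = 5*(-70726/107) = -353630/107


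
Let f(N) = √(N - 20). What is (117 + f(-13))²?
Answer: (117 + I*√33)² ≈ 13656.0 + 1344.2*I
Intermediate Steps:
f(N) = √(-20 + N)
(117 + f(-13))² = (117 + √(-20 - 13))² = (117 + √(-33))² = (117 + I*√33)²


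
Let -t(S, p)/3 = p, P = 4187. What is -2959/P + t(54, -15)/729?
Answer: -218744/339147 ≈ -0.64498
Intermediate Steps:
t(S, p) = -3*p
-2959/P + t(54, -15)/729 = -2959/4187 - 3*(-15)/729 = -2959*1/4187 + 45*(1/729) = -2959/4187 + 5/81 = -218744/339147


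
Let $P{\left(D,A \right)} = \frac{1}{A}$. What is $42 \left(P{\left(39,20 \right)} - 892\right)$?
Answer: $- \frac{374619}{10} \approx -37462.0$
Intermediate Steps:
$42 \left(P{\left(39,20 \right)} - 892\right) = 42 \left(\frac{1}{20} - 892\right) = 42 \left(- \frac{17839}{20}\right) = - \frac{374619}{10}$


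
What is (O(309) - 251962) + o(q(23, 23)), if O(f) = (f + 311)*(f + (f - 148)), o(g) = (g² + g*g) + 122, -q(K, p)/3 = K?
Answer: 49082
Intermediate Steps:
q(K, p) = -3*K
o(g) = 122 + 2*g² (o(g) = (g² + g²) + 122 = 2*g² + 122 = 122 + 2*g²)
O(f) = (-148 + 2*f)*(311 + f) (O(f) = (311 + f)*(f + (-148 + f)) = (311 + f)*(-148 + 2*f) = (-148 + 2*f)*(311 + f))
(O(309) - 251962) + o(q(23, 23)) = ((-46028 + 2*309² + 474*309) - 251962) + (122 + 2*(-3*23)²) = ((-46028 + 2*95481 + 146466) - 251962) + (122 + 2*(-69)²) = ((-46028 + 190962 + 146466) - 251962) + (122 + 2*4761) = (291400 - 251962) + (122 + 9522) = 39438 + 9644 = 49082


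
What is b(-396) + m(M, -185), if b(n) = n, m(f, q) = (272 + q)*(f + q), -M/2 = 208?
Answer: -52683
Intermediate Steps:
M = -416 (M = -2*208 = -416)
b(-396) + m(M, -185) = -396 + ((-185)² + 272*(-416) + 272*(-185) - 416*(-185)) = -396 + (34225 - 113152 - 50320 + 76960) = -396 - 52287 = -52683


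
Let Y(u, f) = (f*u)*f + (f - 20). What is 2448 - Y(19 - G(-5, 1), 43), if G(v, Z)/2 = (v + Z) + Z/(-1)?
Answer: -51196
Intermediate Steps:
G(v, Z) = 2*v (G(v, Z) = 2*((v + Z) + Z/(-1)) = 2*((Z + v) + Z*(-1)) = 2*((Z + v) - Z) = 2*v)
Y(u, f) = -20 + f + u*f² (Y(u, f) = u*f² + (-20 + f) = -20 + f + u*f²)
2448 - Y(19 - G(-5, 1), 43) = 2448 - (-20 + 43 + (19 - 2*(-5))*43²) = 2448 - (-20 + 43 + (19 - 1*(-10))*1849) = 2448 - (-20 + 43 + (19 + 10)*1849) = 2448 - (-20 + 43 + 29*1849) = 2448 - (-20 + 43 + 53621) = 2448 - 1*53644 = 2448 - 53644 = -51196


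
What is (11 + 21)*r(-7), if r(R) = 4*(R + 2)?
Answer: -640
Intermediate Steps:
r(R) = 8 + 4*R (r(R) = 4*(2 + R) = 8 + 4*R)
(11 + 21)*r(-7) = (11 + 21)*(8 + 4*(-7)) = 32*(8 - 28) = 32*(-20) = -640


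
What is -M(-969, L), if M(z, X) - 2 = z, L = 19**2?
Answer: 967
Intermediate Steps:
L = 361
M(z, X) = 2 + z
-M(-969, L) = -(2 - 969) = -1*(-967) = 967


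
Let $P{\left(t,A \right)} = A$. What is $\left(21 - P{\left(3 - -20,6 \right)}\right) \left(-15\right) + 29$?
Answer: $-196$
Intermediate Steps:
$\left(21 - P{\left(3 - -20,6 \right)}\right) \left(-15\right) + 29 = \left(21 - 6\right) \left(-15\right) + 29 = 15 \left(-15\right) + 29 = -225 + 29 = -196$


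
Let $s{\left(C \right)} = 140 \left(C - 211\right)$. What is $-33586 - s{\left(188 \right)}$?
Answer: $-30366$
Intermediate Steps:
$s{\left(C \right)} = -29540 + 140 C$ ($s{\left(C \right)} = 140 \left(-211 + C\right) = -29540 + 140 C$)
$-33586 - s{\left(188 \right)} = -33586 - \left(-29540 + 140 \cdot 188\right) = -33586 - \left(-29540 + 26320\right) = -33586 - -3220 = -33586 + 3220 = -30366$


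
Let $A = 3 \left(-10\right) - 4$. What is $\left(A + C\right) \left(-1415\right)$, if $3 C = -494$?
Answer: $\frac{843340}{3} \approx 2.8111 \cdot 10^{5}$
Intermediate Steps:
$C = - \frac{494}{3}$ ($C = \frac{1}{3} \left(-494\right) = - \frac{494}{3} \approx -164.67$)
$A = -34$ ($A = -30 - 4 = -34$)
$\left(A + C\right) \left(-1415\right) = \left(-34 - \frac{494}{3}\right) \left(-1415\right) = \left(- \frac{596}{3}\right) \left(-1415\right) = \frac{843340}{3}$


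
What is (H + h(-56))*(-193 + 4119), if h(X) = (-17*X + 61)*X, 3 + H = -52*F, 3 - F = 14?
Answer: -220480234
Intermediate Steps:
F = -11 (F = 3 - 1*14 = 3 - 14 = -11)
H = 569 (H = -3 - 52*(-11) = -3 + 572 = 569)
h(X) = X*(61 - 17*X) (h(X) = (61 - 17*X)*X = X*(61 - 17*X))
(H + h(-56))*(-193 + 4119) = (569 - 56*(61 - 17*(-56)))*(-193 + 4119) = (569 - 56*(61 + 952))*3926 = (569 - 56*1013)*3926 = (569 - 56728)*3926 = -56159*3926 = -220480234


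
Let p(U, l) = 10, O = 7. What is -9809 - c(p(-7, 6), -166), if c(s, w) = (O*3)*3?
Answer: -9872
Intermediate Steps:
c(s, w) = 63 (c(s, w) = (7*3)*3 = 21*3 = 63)
-9809 - c(p(-7, 6), -166) = -9809 - 1*63 = -9809 - 63 = -9872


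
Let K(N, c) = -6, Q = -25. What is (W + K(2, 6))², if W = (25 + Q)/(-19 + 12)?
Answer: 36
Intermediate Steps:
W = 0 (W = (25 - 25)/(-19 + 12) = 0/(-7) = 0*(-⅐) = 0)
(W + K(2, 6))² = (0 - 6)² = (-6)² = 36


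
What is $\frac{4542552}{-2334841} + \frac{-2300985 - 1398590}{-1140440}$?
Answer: $\frac{691482277939}{532549214008} \approx 1.2984$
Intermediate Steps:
$\frac{4542552}{-2334841} + \frac{-2300985 - 1398590}{-1140440} = 4542552 \left(- \frac{1}{2334841}\right) - - \frac{739915}{228088} = - \frac{4542552}{2334841} + \frac{739915}{228088} = \frac{691482277939}{532549214008}$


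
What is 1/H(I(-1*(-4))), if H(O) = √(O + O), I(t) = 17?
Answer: √34/34 ≈ 0.17150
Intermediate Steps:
H(O) = √2*√O (H(O) = √(2*O) = √2*√O)
1/H(I(-1*(-4))) = 1/(√2*√17) = 1/(√34) = √34/34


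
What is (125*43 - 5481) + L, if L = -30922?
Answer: -31028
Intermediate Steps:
(125*43 - 5481) + L = (125*43 - 5481) - 30922 = (5375 - 5481) - 30922 = -106 - 30922 = -31028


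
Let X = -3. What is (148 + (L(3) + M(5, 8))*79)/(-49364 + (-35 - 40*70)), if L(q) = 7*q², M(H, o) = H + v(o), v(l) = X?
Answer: -5283/52199 ≈ -0.10121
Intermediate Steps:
v(l) = -3
M(H, o) = -3 + H (M(H, o) = H - 3 = -3 + H)
(148 + (L(3) + M(5, 8))*79)/(-49364 + (-35 - 40*70)) = (148 + (7*3² + (-3 + 5))*79)/(-49364 + (-35 - 40*70)) = (148 + (7*9 + 2)*79)/(-49364 + (-35 - 2800)) = (148 + (63 + 2)*79)/(-49364 - 2835) = (148 + 65*79)/(-52199) = (148 + 5135)*(-1/52199) = 5283*(-1/52199) = -5283/52199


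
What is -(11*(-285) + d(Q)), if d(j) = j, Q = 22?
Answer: 3113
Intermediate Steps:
-(11*(-285) + d(Q)) = -(11*(-285) + 22) = -(-3135 + 22) = -1*(-3113) = 3113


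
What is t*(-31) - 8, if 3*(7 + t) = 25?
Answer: -148/3 ≈ -49.333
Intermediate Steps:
t = 4/3 (t = -7 + (⅓)*25 = -7 + 25/3 = 4/3 ≈ 1.3333)
t*(-31) - 8 = (4/3)*(-31) - 8 = -124/3 - 8 = -148/3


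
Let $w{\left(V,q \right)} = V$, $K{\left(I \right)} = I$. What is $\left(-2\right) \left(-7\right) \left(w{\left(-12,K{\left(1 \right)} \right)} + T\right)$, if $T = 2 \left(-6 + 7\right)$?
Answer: $-140$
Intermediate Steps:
$T = 2$ ($T = 2 \cdot 1 = 2$)
$\left(-2\right) \left(-7\right) \left(w{\left(-12,K{\left(1 \right)} \right)} + T\right) = \left(-2\right) \left(-7\right) \left(-12 + 2\right) = 14 \left(-10\right) = -140$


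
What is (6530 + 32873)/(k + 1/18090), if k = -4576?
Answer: -712800270/82779839 ≈ -8.6108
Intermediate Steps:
(6530 + 32873)/(k + 1/18090) = (6530 + 32873)/(-4576 + 1/18090) = 39403/(-4576 + 1/18090) = 39403/(-82779839/18090) = 39403*(-18090/82779839) = -712800270/82779839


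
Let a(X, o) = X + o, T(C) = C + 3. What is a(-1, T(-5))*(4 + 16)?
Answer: -60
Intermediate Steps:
T(C) = 3 + C
a(-1, T(-5))*(4 + 16) = (-1 + (3 - 5))*(4 + 16) = (-1 - 2)*20 = -3*20 = -60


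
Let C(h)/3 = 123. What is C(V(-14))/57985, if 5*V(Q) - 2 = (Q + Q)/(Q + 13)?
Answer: 369/57985 ≈ 0.0063637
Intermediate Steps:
V(Q) = ⅖ + 2*Q/(5*(13 + Q)) (V(Q) = ⅖ + ((Q + Q)/(Q + 13))/5 = ⅖ + ((2*Q)/(13 + Q))/5 = ⅖ + (2*Q/(13 + Q))/5 = ⅖ + 2*Q/(5*(13 + Q)))
C(h) = 369 (C(h) = 3*123 = 369)
C(V(-14))/57985 = 369/57985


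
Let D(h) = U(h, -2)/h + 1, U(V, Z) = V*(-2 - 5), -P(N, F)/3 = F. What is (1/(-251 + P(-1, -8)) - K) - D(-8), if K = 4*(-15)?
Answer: 14981/227 ≈ 65.996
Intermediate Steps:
P(N, F) = -3*F
U(V, Z) = -7*V (U(V, Z) = V*(-7) = -7*V)
K = -60
D(h) = -6 (D(h) = (-7*h)/h + 1 = -7 + 1 = -6)
(1/(-251 + P(-1, -8)) - K) - D(-8) = (1/(-251 - 3*(-8)) - 1*(-60)) - 1*(-6) = (1/(-251 + 24) + 60) + 6 = (1/(-227) + 60) + 6 = (-1/227 + 60) + 6 = 13619/227 + 6 = 14981/227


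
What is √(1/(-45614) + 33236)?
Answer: √69152051153442/45614 ≈ 182.31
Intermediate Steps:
√(1/(-45614) + 33236) = √(-1/45614 + 33236) = √(1516026903/45614) = √69152051153442/45614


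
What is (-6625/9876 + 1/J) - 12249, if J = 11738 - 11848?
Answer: -6653781133/543180 ≈ -12250.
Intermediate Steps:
J = -110
(-6625/9876 + 1/J) - 12249 = (-6625/9876 + 1/(-110)) - 12249 = (-6625*1/9876 - 1/110) - 12249 = (-6625/9876 - 1/110) - 12249 = -369313/543180 - 12249 = -6653781133/543180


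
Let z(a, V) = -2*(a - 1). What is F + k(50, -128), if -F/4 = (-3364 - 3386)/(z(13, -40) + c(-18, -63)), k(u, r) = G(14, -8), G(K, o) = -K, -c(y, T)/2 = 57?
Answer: -4822/23 ≈ -209.65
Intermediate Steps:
z(a, V) = 2 - 2*a (z(a, V) = -2*(-1 + a) = 2 - 2*a)
c(y, T) = -114 (c(y, T) = -2*57 = -114)
k(u, r) = -14 (k(u, r) = -1*14 = -14)
F = -4500/23 (F = -4*(-3364 - 3386)/((2 - 2*13) - 114) = -(-27000)/((2 - 26) - 114) = -(-27000)/(-24 - 114) = -(-27000)/(-138) = -(-27000)*(-1)/138 = -4*1125/23 = -4500/23 ≈ -195.65)
F + k(50, -128) = -4500/23 - 14 = -4822/23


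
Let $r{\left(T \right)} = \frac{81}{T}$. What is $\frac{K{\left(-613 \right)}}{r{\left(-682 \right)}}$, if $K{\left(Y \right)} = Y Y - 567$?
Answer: $- \frac{255887764}{81} \approx -3.1591 \cdot 10^{6}$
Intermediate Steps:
$K{\left(Y \right)} = -567 + Y^{2}$ ($K{\left(Y \right)} = Y^{2} - 567 = -567 + Y^{2}$)
$\frac{K{\left(-613 \right)}}{r{\left(-682 \right)}} = \frac{-567 + \left(-613\right)^{2}}{81 \frac{1}{-682}} = \frac{-567 + 375769}{81 \left(- \frac{1}{682}\right)} = \frac{375202}{- \frac{81}{682}} = 375202 \left(- \frac{682}{81}\right) = - \frac{255887764}{81}$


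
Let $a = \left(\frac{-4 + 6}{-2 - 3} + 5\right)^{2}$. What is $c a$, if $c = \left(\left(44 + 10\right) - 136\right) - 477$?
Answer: $- \frac{295711}{25} \approx -11828.0$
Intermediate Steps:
$a = \frac{529}{25}$ ($a = \left(\frac{2}{-5} + 5\right)^{2} = \left(2 \left(- \frac{1}{5}\right) + 5\right)^{2} = \left(- \frac{2}{5} + 5\right)^{2} = \left(\frac{23}{5}\right)^{2} = \frac{529}{25} \approx 21.16$)
$c = -559$ ($c = \left(54 - 136\right) - 477 = -82 - 477 = -559$)
$c a = \left(-559\right) \frac{529}{25} = - \frac{295711}{25}$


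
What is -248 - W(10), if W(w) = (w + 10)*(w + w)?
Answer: -648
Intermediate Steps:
W(w) = 2*w*(10 + w) (W(w) = (10 + w)*(2*w) = 2*w*(10 + w))
-248 - W(10) = -248 - 2*10*(10 + 10) = -248 - 2*10*20 = -248 - 1*400 = -248 - 400 = -648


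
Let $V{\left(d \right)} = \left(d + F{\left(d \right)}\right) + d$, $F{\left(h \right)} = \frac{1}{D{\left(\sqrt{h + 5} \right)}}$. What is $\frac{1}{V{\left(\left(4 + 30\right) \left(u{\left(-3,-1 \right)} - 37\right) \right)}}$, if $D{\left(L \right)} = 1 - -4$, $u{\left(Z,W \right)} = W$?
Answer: $- \frac{5}{12919} \approx -0.00038703$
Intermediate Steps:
$D{\left(L \right)} = 5$ ($D{\left(L \right)} = 1 + 4 = 5$)
$F{\left(h \right)} = \frac{1}{5}$
$V{\left(d \right)} = \frac{1}{5} + 2 d$ ($V{\left(d \right)} = \left(d + \frac{1}{5}\right) + d = \left(\frac{1}{5} + d\right) + d = \frac{1}{5} + 2 d$)
$\frac{1}{V{\left(\left(4 + 30\right) \left(u{\left(-3,-1 \right)} - 37\right) \right)}} = \frac{1}{\frac{1}{5} + 2 \left(4 + 30\right) \left(-1 - 37\right)} = \frac{1}{\frac{1}{5} + 2 \cdot 34 \left(-38\right)} = \frac{1}{\frac{1}{5} + 2 \left(-1292\right)} = \frac{1}{\frac{1}{5} - 2584} = \frac{1}{- \frac{12919}{5}} = - \frac{5}{12919}$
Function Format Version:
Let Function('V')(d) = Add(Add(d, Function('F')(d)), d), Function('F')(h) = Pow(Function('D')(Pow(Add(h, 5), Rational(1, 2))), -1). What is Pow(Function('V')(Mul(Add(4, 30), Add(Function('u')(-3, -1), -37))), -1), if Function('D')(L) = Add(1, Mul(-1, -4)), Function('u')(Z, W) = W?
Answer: Rational(-5, 12919) ≈ -0.00038703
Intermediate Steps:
Function('D')(L) = 5 (Function('D')(L) = Add(1, 4) = 5)
Function('F')(h) = Rational(1, 5) (Function('F')(h) = Pow(5, -1) = Rational(1, 5))
Function('V')(d) = Add(Rational(1, 5), Mul(2, d)) (Function('V')(d) = Add(Add(d, Rational(1, 5)), d) = Add(Add(Rational(1, 5), d), d) = Add(Rational(1, 5), Mul(2, d)))
Pow(Function('V')(Mul(Add(4, 30), Add(Function('u')(-3, -1), -37))), -1) = Pow(Add(Rational(1, 5), Mul(2, Mul(Add(4, 30), Add(-1, -37)))), -1) = Pow(Add(Rational(1, 5), Mul(2, Mul(34, -38))), -1) = Pow(Add(Rational(1, 5), Mul(2, -1292)), -1) = Pow(Add(Rational(1, 5), -2584), -1) = Pow(Rational(-12919, 5), -1) = Rational(-5, 12919)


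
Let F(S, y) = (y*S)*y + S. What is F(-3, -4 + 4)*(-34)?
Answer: 102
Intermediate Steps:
F(S, y) = S + S*y² (F(S, y) = (S*y)*y + S = S*y² + S = S + S*y²)
F(-3, -4 + 4)*(-34) = -3*(1 + (-4 + 4)²)*(-34) = -3*(1 + 0²)*(-34) = -3*(1 + 0)*(-34) = -3*1*(-34) = -3*(-34) = 102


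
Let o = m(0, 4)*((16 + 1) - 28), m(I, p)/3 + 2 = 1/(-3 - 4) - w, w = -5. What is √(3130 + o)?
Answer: 25*√238/7 ≈ 55.097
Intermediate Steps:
m(I, p) = 60/7 (m(I, p) = -6 + 3*(1/(-3 - 4) - 1*(-5)) = -6 + 3*(1/(-7) + 5) = -6 + 3*(-⅐ + 5) = -6 + 3*(34/7) = -6 + 102/7 = 60/7)
o = -660/7 (o = 60*((16 + 1) - 28)/7 = 60*(17 - 28)/7 = (60/7)*(-11) = -660/7 ≈ -94.286)
√(3130 + o) = √(3130 - 660/7) = √(21250/7) = 25*√238/7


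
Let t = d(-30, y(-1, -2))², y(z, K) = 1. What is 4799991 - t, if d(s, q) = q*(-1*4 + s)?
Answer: 4798835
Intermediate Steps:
d(s, q) = q*(-4 + s)
t = 1156 (t = (1*(-4 - 30))² = (1*(-34))² = (-34)² = 1156)
4799991 - t = 4799991 - 1*1156 = 4799991 - 1156 = 4798835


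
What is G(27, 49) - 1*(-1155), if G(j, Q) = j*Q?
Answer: 2478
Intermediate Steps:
G(j, Q) = Q*j
G(27, 49) - 1*(-1155) = 49*27 - 1*(-1155) = 1323 + 1155 = 2478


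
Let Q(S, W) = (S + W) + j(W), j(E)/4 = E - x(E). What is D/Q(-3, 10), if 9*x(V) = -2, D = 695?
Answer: 6255/431 ≈ 14.513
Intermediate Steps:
x(V) = -2/9 (x(V) = (⅑)*(-2) = -2/9)
j(E) = 8/9 + 4*E (j(E) = 4*(E - 1*(-2/9)) = 4*(E + 2/9) = 4*(2/9 + E) = 8/9 + 4*E)
Q(S, W) = 8/9 + S + 5*W (Q(S, W) = (S + W) + (8/9 + 4*W) = 8/9 + S + 5*W)
D/Q(-3, 10) = 695/(8/9 - 3 + 5*10) = 695/(8/9 - 3 + 50) = 695/(431/9) = 695*(9/431) = 6255/431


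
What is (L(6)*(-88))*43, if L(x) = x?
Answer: -22704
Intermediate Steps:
(L(6)*(-88))*43 = (6*(-88))*43 = -528*43 = -22704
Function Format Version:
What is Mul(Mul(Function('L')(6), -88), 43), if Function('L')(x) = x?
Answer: -22704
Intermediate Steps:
Mul(Mul(Function('L')(6), -88), 43) = Mul(Mul(6, -88), 43) = Mul(-528, 43) = -22704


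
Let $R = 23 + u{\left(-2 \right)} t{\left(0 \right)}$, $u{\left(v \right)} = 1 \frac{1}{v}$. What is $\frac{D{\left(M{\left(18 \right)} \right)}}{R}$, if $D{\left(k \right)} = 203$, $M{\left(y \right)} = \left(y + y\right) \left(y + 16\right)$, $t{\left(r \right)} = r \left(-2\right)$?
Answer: $\frac{203}{23} \approx 8.8261$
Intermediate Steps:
$t{\left(r \right)} = - 2 r$
$M{\left(y \right)} = 2 y \left(16 + y\right)$
$u{\left(v \right)} = \frac{1}{v}$
$R = 23$ ($R = 23 + \frac{\left(-2\right) 0}{-2} = 23 - 0 = 23 + 0 = 23$)
$\frac{D{\left(M{\left(18 \right)} \right)}}{R} = \frac{203}{23}$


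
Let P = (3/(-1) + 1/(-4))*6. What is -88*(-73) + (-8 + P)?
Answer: 12793/2 ≈ 6396.5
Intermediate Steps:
P = -39/2 (P = (3*(-1) + 1*(-¼))*6 = (-3 - ¼)*6 = -13/4*6 = -39/2 ≈ -19.500)
-88*(-73) + (-8 + P) = -88*(-73) + (-8 - 39/2) = 6424 - 55/2 = 12793/2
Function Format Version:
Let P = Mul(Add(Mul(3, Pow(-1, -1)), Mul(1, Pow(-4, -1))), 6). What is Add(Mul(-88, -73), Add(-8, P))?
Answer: Rational(12793, 2) ≈ 6396.5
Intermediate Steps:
P = Rational(-39, 2) (P = Mul(Add(Mul(3, -1), Mul(1, Rational(-1, 4))), 6) = Mul(Add(-3, Rational(-1, 4)), 6) = Mul(Rational(-13, 4), 6) = Rational(-39, 2) ≈ -19.500)
Add(Mul(-88, -73), Add(-8, P)) = Add(Mul(-88, -73), Add(-8, Rational(-39, 2))) = Add(6424, Rational(-55, 2)) = Rational(12793, 2)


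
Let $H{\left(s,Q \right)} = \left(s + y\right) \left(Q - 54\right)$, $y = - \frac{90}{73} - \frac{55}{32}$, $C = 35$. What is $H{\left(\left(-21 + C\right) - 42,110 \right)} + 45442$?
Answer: $\frac{12762943}{292} \approx 43709.0$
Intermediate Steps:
$y = - \frac{6895}{2336}$ ($y = \left(-90\right) \frac{1}{73} - \frac{55}{32} = - \frac{90}{73} - \frac{55}{32} = - \frac{6895}{2336} \approx -2.9516$)
$H{\left(s,Q \right)} = \left(-54 + Q\right) \left(- \frac{6895}{2336} + s\right)$ ($H{\left(s,Q \right)} = \left(s - \frac{6895}{2336}\right) \left(Q - 54\right) = \left(- \frac{6895}{2336} + s\right) \left(-54 + Q\right) = \left(-54 + Q\right) \left(- \frac{6895}{2336} + s\right)$)
$H{\left(\left(-21 + C\right) - 42,110 \right)} + 45442 = \left(\frac{186165}{1168} - 54 \left(\left(-21 + 35\right) - 42\right) - \frac{379225}{1168} + 110 \left(\left(-21 + 35\right) - 42\right)\right) + 45442 = \left(\frac{186165}{1168} - 54 \left(14 - 42\right) - \frac{379225}{1168} + 110 \left(14 - 42\right)\right) + 45442 = \left(\frac{186165}{1168} - -1512 - \frac{379225}{1168} + 110 \left(-28\right)\right) + 45442 = \left(\frac{186165}{1168} + 1512 - \frac{379225}{1168} - 3080\right) + 45442 = - \frac{506121}{292} + 45442 = \frac{12762943}{292}$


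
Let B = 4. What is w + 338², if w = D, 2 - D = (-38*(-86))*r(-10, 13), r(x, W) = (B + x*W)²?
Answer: -51768522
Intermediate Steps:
r(x, W) = (4 + W*x)² (r(x, W) = (4 + x*W)² = (4 + W*x)²)
D = -51882766 (D = 2 - (-38*(-86))*(4 + 13*(-10))² = 2 - 3268*(4 - 130)² = 2 - 3268*(-126)² = 2 - 3268*15876 = 2 - 1*51882768 = 2 - 51882768 = -51882766)
w = -51882766
w + 338² = -51882766 + 338² = -51882766 + 114244 = -51768522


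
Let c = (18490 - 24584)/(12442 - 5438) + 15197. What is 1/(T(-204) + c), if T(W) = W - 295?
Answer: 3502/51469349 ≈ 6.8040e-5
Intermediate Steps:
T(W) = -295 + W
c = 53216847/3502 (c = -6094/7004 + 15197 = -6094*1/7004 + 15197 = -3047/3502 + 15197 = 53216847/3502 ≈ 15196.)
1/(T(-204) + c) = 1/((-295 - 204) + 53216847/3502) = 1/(-499 + 53216847/3502) = 1/(51469349/3502) = 3502/51469349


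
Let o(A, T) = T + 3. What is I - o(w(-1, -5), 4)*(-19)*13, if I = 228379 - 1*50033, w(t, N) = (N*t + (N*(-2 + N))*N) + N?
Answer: 180075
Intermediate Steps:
w(t, N) = N + N*t + N**2*(-2 + N) (w(t, N) = (N*t + N**2*(-2 + N)) + N = N + N*t + N**2*(-2 + N))
o(A, T) = 3 + T
I = 178346 (I = 228379 - 50033 = 178346)
I - o(w(-1, -5), 4)*(-19)*13 = 178346 - (3 + 4)*(-19)*13 = 178346 - 7*(-19)*13 = 178346 - (-133)*13 = 178346 - 1*(-1729) = 178346 + 1729 = 180075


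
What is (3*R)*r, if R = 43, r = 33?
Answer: 4257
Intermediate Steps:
(3*R)*r = (3*43)*33 = 129*33 = 4257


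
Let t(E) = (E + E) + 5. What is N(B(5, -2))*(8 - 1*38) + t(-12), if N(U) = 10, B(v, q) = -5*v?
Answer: -319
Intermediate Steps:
t(E) = 5 + 2*E (t(E) = 2*E + 5 = 5 + 2*E)
N(B(5, -2))*(8 - 1*38) + t(-12) = 10*(8 - 1*38) + (5 + 2*(-12)) = 10*(8 - 38) + (5 - 24) = 10*(-30) - 19 = -300 - 19 = -319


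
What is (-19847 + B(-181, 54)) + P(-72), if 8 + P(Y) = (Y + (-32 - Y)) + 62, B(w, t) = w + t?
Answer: -19952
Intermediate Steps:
B(w, t) = t + w
P(Y) = 22 (P(Y) = -8 + ((Y + (-32 - Y)) + 62) = -8 + (-32 + 62) = -8 + 30 = 22)
(-19847 + B(-181, 54)) + P(-72) = (-19847 + (54 - 181)) + 22 = (-19847 - 127) + 22 = -19974 + 22 = -19952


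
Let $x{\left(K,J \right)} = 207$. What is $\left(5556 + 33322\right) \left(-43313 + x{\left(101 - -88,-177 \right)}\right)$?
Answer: $-1675875068$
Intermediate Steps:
$\left(5556 + 33322\right) \left(-43313 + x{\left(101 - -88,-177 \right)}\right) = \left(5556 + 33322\right) \left(-43313 + 207\right) = 38878 \left(-43106\right) = -1675875068$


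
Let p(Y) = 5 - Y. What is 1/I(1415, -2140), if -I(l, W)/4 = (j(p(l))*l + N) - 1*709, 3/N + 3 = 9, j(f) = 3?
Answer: -1/14146 ≈ -7.0691e-5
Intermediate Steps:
N = 1/2 (N = 3/(-3 + 9) = 3/6 = 3*(1/6) = 1/2 ≈ 0.50000)
I(l, W) = 2834 - 12*l (I(l, W) = -4*((3*l + 1/2) - 1*709) = -4*((1/2 + 3*l) - 709) = -4*(-1417/2 + 3*l) = 2834 - 12*l)
1/I(1415, -2140) = 1/(2834 - 12*1415) = 1/(2834 - 16980) = 1/(-14146) = -1/14146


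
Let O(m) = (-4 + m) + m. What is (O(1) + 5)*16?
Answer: 48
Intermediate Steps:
O(m) = -4 + 2*m
(O(1) + 5)*16 = ((-4 + 2*1) + 5)*16 = ((-4 + 2) + 5)*16 = (-2 + 5)*16 = 3*16 = 48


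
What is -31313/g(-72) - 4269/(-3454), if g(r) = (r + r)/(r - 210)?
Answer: -2541593669/41448 ≈ -61320.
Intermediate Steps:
g(r) = 2*r/(-210 + r) (g(r) = (2*r)/(-210 + r) = 2*r/(-210 + r))
-31313/g(-72) - 4269/(-3454) = -31313/(2*(-72)/(-210 - 72)) - 4269/(-3454) = -31313/(2*(-72)/(-282)) - 4269*(-1/3454) = -31313/(2*(-72)*(-1/282)) + 4269/3454 = -31313/24/47 + 4269/3454 = -31313*47/24 + 4269/3454 = -1471711/24 + 4269/3454 = -2541593669/41448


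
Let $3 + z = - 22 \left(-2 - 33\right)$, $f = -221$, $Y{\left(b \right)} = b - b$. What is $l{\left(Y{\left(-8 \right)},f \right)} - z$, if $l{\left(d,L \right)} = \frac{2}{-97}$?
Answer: $- \frac{74401}{97} \approx -767.02$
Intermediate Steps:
$Y{\left(b \right)} = 0$
$l{\left(d,L \right)} = - \frac{2}{97}$ ($l{\left(d,L \right)} = 2 \left(- \frac{1}{97}\right) = - \frac{2}{97}$)
$z = 767$ ($z = -3 - 22 \left(-2 - 33\right) = -3 - -770 = -3 + 770 = 767$)
$l{\left(Y{\left(-8 \right)},f \right)} - z = - \frac{2}{97} - 767 = - \frac{74401}{97}$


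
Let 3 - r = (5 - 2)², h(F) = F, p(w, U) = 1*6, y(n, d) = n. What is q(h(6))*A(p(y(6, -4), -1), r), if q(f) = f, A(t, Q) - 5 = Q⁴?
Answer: 7806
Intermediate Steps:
p(w, U) = 6
r = -6 (r = 3 - (5 - 2)² = 3 - 1*3² = 3 - 1*9 = 3 - 9 = -6)
A(t, Q) = 5 + Q⁴
q(h(6))*A(p(y(6, -4), -1), r) = 6*(5 + (-6)⁴) = 6*(5 + 1296) = 6*1301 = 7806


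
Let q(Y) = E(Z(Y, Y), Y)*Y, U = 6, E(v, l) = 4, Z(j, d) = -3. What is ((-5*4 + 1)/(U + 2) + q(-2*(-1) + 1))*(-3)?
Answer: -231/8 ≈ -28.875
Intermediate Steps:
q(Y) = 4*Y
((-5*4 + 1)/(U + 2) + q(-2*(-1) + 1))*(-3) = ((-5*4 + 1)/(6 + 2) + 4*(-2*(-1) + 1))*(-3) = ((-20 + 1)/8 + 4*(2 + 1))*(-3) = (-19*1/8 + 4*3)*(-3) = (-19/8 + 12)*(-3) = (77/8)*(-3) = -231/8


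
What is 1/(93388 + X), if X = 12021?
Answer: 1/105409 ≈ 9.4869e-6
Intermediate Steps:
1/(93388 + X) = 1/(93388 + 12021) = 1/105409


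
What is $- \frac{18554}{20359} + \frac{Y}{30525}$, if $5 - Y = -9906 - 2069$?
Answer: $- \frac{64492006}{124291695} \approx -0.51888$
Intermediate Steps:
$Y = 11980$ ($Y = 5 - \left(-9906 - 2069\right) = 5 - -11975 = 5 + 11975 = 11980$)
$- \frac{18554}{20359} + \frac{Y}{30525} = - \frac{18554}{20359} + \frac{11980}{30525} = \left(-18554\right) \frac{1}{20359} + 11980 \cdot \frac{1}{30525} = - \frac{18554}{20359} + \frac{2396}{6105} = - \frac{64492006}{124291695}$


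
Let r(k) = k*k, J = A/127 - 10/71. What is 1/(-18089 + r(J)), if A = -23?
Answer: -81306289/1470741034312 ≈ -5.5283e-5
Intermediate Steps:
J = -2903/9017 (J = -23/127 - 10/71 = -2903/9017 ≈ -0.32195)
r(k) = k**2
1/(-18089 + r(J)) = 1/(-18089 + (-2903/9017)**2) = 1/(-18089 + 8427409/81306289) = 1/(-1470741034312/81306289) = -81306289/1470741034312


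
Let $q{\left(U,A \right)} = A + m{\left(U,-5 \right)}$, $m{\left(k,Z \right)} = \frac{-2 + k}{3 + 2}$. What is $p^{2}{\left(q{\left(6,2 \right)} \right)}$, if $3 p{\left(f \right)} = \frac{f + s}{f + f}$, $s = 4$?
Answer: $\frac{289}{1764} \approx 0.16383$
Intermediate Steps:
$m{\left(k,Z \right)} = - \frac{2}{5} + \frac{k}{5}$ ($m{\left(k,Z \right)} = \frac{-2 + k}{5} = \left(-2 + k\right) \frac{1}{5} = - \frac{2}{5} + \frac{k}{5}$)
$q{\left(U,A \right)} = - \frac{2}{5} + A + \frac{U}{5}$ ($q{\left(U,A \right)} = A + \left(- \frac{2}{5} + \frac{U}{5}\right) = - \frac{2}{5} + A + \frac{U}{5}$)
$p{\left(f \right)} = \frac{4 + f}{6 f}$ ($p{\left(f \right)} = \frac{\left(f + 4\right) \frac{1}{f + f}}{3} = \frac{\left(4 + f\right) \frac{1}{2 f}}{3} = \frac{\frac{1}{2} \frac{1}{f} \left(4 + f\right)}{3} = \frac{4 + f}{6 f}$)
$p^{2}{\left(q{\left(6,2 \right)} \right)} = \left(\frac{4 + \left(- \frac{2}{5} + 2 + \frac{1}{5} \cdot 6\right)}{6 \left(- \frac{2}{5} + 2 + \frac{1}{5} \cdot 6\right)}\right)^{2} = \left(\frac{4 + \left(- \frac{2}{5} + 2 + \frac{6}{5}\right)}{6 \left(- \frac{2}{5} + 2 + \frac{6}{5}\right)}\right)^{2} = \left(\frac{4 + \frac{14}{5}}{6 \cdot \frac{14}{5}}\right)^{2} = \left(\frac{1}{6} \cdot \frac{5}{14} \cdot \frac{34}{5}\right)^{2} = \left(\frac{17}{42}\right)^{2} = \frac{289}{1764}$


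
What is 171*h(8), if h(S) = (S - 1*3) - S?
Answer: -513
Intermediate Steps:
h(S) = -3 (h(S) = (S - 3) - S = (-3 + S) - S = -3)
171*h(8) = 171*(-3) = -513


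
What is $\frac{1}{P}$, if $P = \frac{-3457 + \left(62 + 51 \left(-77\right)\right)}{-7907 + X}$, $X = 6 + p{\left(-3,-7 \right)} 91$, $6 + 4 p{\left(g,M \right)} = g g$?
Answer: $\frac{31331}{29288} \approx 1.0698$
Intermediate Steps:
$p{\left(g,M \right)} = - \frac{3}{2} + \frac{g^{2}}{4}$ ($p{\left(g,M \right)} = - \frac{3}{2} + \frac{g g}{4} = - \frac{3}{2} + \frac{g^{2}}{4}$)
$X = \frac{297}{4}$ ($X = 6 + \left(- \frac{3}{2} + \frac{\left(-3\right)^{2}}{4}\right) 91 = 6 + \left(- \frac{3}{2} + \frac{1}{4} \cdot 9\right) 91 = 6 + \left(- \frac{3}{2} + \frac{9}{4}\right) 91 = 6 + \frac{3}{4} \cdot 91 = 6 + \frac{273}{4} = \frac{297}{4} \approx 74.25$)
$P = \frac{29288}{31331}$ ($P = \frac{-3457 + \left(62 + 51 \left(-77\right)\right)}{-7907 + \frac{297}{4}} = \frac{-3457 + \left(62 - 3927\right)}{- \frac{31331}{4}} = \left(-3457 - 3865\right) \left(- \frac{4}{31331}\right) = \left(-7322\right) \left(- \frac{4}{31331}\right) = \frac{29288}{31331} \approx 0.93479$)
$\frac{1}{P} = \frac{1}{\frac{29288}{31331}} = \frac{31331}{29288}$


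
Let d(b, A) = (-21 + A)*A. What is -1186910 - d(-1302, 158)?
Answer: -1208556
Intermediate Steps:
d(b, A) = A*(-21 + A)
-1186910 - d(-1302, 158) = -1186910 - 158*(-21 + 158) = -1186910 - 158*137 = -1186910 - 1*21646 = -1186910 - 21646 = -1208556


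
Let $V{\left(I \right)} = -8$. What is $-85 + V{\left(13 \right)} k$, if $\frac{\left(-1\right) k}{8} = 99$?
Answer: $6251$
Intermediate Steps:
$k = -792$ ($k = \left(-8\right) 99 = -792$)
$-85 + V{\left(13 \right)} k = -85 - -6336 = -85 + 6336 = 6251$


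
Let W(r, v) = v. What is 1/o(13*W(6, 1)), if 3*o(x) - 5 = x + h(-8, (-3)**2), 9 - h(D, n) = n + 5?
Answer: 3/13 ≈ 0.23077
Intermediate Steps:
h(D, n) = 4 - n (h(D, n) = 9 - (n + 5) = 9 - (5 + n) = 9 + (-5 - n) = 4 - n)
o(x) = x/3 (o(x) = 5/3 + (x + (4 - 1*(-3)**2))/3 = 5/3 + (x + (4 - 1*9))/3 = 5/3 + (x + (4 - 9))/3 = 5/3 + (x - 5)/3 = 5/3 + (-5 + x)/3 = 5/3 + (-5/3 + x/3) = x/3)
1/o(13*W(6, 1)) = 1/((13*1)/3) = 1/((1/3)*13) = 1/(13/3) = 3/13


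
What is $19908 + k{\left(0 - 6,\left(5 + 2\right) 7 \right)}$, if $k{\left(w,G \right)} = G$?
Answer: $19957$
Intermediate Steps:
$19908 + k{\left(0 - 6,\left(5 + 2\right) 7 \right)} = 19908 + \left(5 + 2\right) 7 = 19908 + 7 \cdot 7 = 19908 + 49 = 19957$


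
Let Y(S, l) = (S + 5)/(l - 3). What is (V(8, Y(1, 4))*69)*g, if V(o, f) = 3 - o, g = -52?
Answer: 17940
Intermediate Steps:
Y(S, l) = (5 + S)/(-3 + l)
(V(8, Y(1, 4))*69)*g = ((3 - 1*8)*69)*(-52) = ((3 - 8)*69)*(-52) = -5*69*(-52) = -345*(-52) = 17940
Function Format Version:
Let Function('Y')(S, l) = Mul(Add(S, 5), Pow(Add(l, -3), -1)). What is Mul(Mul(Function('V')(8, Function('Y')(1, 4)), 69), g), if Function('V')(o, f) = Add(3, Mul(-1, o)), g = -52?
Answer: 17940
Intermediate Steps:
Function('Y')(S, l) = Mul(Pow(Add(-3, l), -1), Add(5, S)) (Function('Y')(S, l) = Mul(Add(5, S), Pow(Add(-3, l), -1)) = Mul(Pow(Add(-3, l), -1), Add(5, S)))
Mul(Mul(Function('V')(8, Function('Y')(1, 4)), 69), g) = Mul(Mul(Add(3, Mul(-1, 8)), 69), -52) = Mul(Mul(Add(3, -8), 69), -52) = Mul(Mul(-5, 69), -52) = Mul(-345, -52) = 17940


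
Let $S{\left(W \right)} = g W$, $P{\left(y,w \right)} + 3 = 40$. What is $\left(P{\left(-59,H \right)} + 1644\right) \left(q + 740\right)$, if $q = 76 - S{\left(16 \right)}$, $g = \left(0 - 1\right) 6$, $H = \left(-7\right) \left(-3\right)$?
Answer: $1533072$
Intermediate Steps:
$H = 21$
$P{\left(y,w \right)} = 37$ ($P{\left(y,w \right)} = -3 + 40 = 37$)
$g = -6$ ($g = \left(-1\right) 6 = -6$)
$S{\left(W \right)} = - 6 W$
$q = 172$ ($q = 76 - \left(-6\right) 16 = 76 - -96 = 76 + 96 = 172$)
$\left(P{\left(-59,H \right)} + 1644\right) \left(q + 740\right) = \left(37 + 1644\right) \left(172 + 740\right) = 1681 \cdot 912 = 1533072$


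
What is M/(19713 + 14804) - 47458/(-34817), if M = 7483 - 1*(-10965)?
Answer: 2280411802/1201778389 ≈ 1.8975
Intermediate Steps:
M = 18448 (M = 7483 + 10965 = 18448)
M/(19713 + 14804) - 47458/(-34817) = 18448/(19713 + 14804) - 47458/(-34817) = 18448/34517 - 47458*(-1/34817) = 18448*(1/34517) + 47458/34817 = 18448/34517 + 47458/34817 = 2280411802/1201778389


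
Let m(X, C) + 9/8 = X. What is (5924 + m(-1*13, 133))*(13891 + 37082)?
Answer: 2409952467/8 ≈ 3.0124e+8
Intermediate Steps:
m(X, C) = -9/8 + X
(5924 + m(-1*13, 133))*(13891 + 37082) = (5924 + (-9/8 - 1*13))*(13891 + 37082) = (5924 + (-9/8 - 13))*50973 = (5924 - 113/8)*50973 = (47279/8)*50973 = 2409952467/8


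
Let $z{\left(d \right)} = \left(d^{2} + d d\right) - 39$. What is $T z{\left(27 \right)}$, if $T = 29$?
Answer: $41151$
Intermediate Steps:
$z{\left(d \right)} = -39 + 2 d^{2}$ ($z{\left(d \right)} = \left(d^{2} + d^{2}\right) - 39 = 2 d^{2} - 39 = -39 + 2 d^{2}$)
$T z{\left(27 \right)} = 29 \left(-39 + 2 \cdot 27^{2}\right) = 29 \left(-39 + 2 \cdot 729\right) = 29 \left(-39 + 1458\right) = 29 \cdot 1419 = 41151$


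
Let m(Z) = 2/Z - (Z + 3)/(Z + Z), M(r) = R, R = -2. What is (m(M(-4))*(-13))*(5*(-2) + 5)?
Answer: -195/4 ≈ -48.750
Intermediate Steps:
M(r) = -2
m(Z) = 2/Z - (3 + Z)/(2*Z)
(m(M(-4))*(-13))*(5*(-2) + 5) = (((½)*(1 - 1*(-2))/(-2))*(-13))*(5*(-2) + 5) = (((½)*(-½)*(1 + 2))*(-13))*(-10 + 5) = (((½)*(-½)*3)*(-13))*(-5) = -¾*(-13)*(-5) = (39/4)*(-5) = -195/4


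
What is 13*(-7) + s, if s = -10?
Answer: -101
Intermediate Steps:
13*(-7) + s = 13*(-7) - 10 = -91 - 10 = -101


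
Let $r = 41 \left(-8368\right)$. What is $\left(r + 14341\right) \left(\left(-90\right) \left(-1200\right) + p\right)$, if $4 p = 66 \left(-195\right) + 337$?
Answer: $- \frac{137898517849}{4} \approx -3.4475 \cdot 10^{10}$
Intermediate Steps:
$p = - \frac{12533}{4}$ ($p = \frac{66 \left(-195\right) + 337}{4} = \frac{-12870 + 337}{4} = \frac{1}{4} \left(-12533\right) = - \frac{12533}{4} \approx -3133.3$)
$r = -343088$
$\left(r + 14341\right) \left(\left(-90\right) \left(-1200\right) + p\right) = \left(-343088 + 14341\right) \left(\left(-90\right) \left(-1200\right) - \frac{12533}{4}\right) = - 328747 \left(108000 - \frac{12533}{4}\right) = \left(-328747\right) \frac{419467}{4} = - \frac{137898517849}{4}$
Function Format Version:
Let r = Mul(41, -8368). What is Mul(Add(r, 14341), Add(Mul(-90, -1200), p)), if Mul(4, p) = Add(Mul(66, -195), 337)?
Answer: Rational(-137898517849, 4) ≈ -3.4475e+10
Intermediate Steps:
p = Rational(-12533, 4) (p = Mul(Rational(1, 4), Add(Mul(66, -195), 337)) = Mul(Rational(1, 4), Add(-12870, 337)) = Mul(Rational(1, 4), -12533) = Rational(-12533, 4) ≈ -3133.3)
r = -343088
Mul(Add(r, 14341), Add(Mul(-90, -1200), p)) = Mul(Add(-343088, 14341), Add(Mul(-90, -1200), Rational(-12533, 4))) = Mul(-328747, Add(108000, Rational(-12533, 4))) = Mul(-328747, Rational(419467, 4)) = Rational(-137898517849, 4)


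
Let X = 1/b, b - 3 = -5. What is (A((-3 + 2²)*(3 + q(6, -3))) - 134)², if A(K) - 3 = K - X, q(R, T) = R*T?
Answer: 84681/4 ≈ 21170.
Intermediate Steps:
b = -2 (b = 3 - 5 = -2)
X = -½ (X = 1/(-2) = -½ ≈ -0.50000)
A(K) = 7/2 + K (A(K) = 3 + (K - 1*(-½)) = 3 + (K + ½) = 3 + (½ + K) = 7/2 + K)
(A((-3 + 2²)*(3 + q(6, -3))) - 134)² = ((7/2 + (-3 + 2²)*(3 + 6*(-3))) - 134)² = ((7/2 + (-3 + 4)*(3 - 18)) - 134)² = ((7/2 + 1*(-15)) - 134)² = ((7/2 - 15) - 134)² = (-23/2 - 134)² = (-291/2)² = 84681/4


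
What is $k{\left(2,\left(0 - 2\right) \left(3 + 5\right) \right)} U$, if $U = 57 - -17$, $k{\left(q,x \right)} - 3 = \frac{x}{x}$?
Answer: $296$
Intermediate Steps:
$k{\left(q,x \right)} = 4$ ($k{\left(q,x \right)} = 3 + \frac{x}{x} = 3 + 1 = 4$)
$U = 74$ ($U = 57 + 17 = 74$)
$k{\left(2,\left(0 - 2\right) \left(3 + 5\right) \right)} U = 4 \cdot 74 = 296$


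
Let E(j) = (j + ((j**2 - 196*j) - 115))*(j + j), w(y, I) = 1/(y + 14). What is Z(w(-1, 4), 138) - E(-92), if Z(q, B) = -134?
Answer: 4837042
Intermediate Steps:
w(y, I) = 1/(14 + y)
E(j) = 2*j*(-115 + j**2 - 195*j) (E(j) = (j + (-115 + j**2 - 196*j))*(2*j) = (-115 + j**2 - 195*j)*(2*j) = 2*j*(-115 + j**2 - 195*j))
Z(w(-1, 4), 138) - E(-92) = -134 - 2*(-92)*(-115 + (-92)**2 - 195*(-92)) = -134 - 2*(-92)*(-115 + 8464 + 17940) = -134 - 2*(-92)*26289 = -134 - 1*(-4837176) = -134 + 4837176 = 4837042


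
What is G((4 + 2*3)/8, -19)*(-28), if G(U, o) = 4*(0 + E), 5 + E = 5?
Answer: 0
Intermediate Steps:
E = 0 (E = -5 + 5 = 0)
G(U, o) = 0 (G(U, o) = 4*(0 + 0) = 4*0 = 0)
G((4 + 2*3)/8, -19)*(-28) = 0*(-28) = 0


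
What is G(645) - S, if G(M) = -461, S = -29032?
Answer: 28571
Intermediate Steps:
G(645) - S = -461 - 1*(-29032) = -461 + 29032 = 28571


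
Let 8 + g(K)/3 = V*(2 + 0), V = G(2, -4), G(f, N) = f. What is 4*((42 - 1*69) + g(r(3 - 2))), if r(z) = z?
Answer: -156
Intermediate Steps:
V = 2
g(K) = -12 (g(K) = -24 + 3*(2*(2 + 0)) = -24 + 3*(2*2) = -24 + 3*4 = -24 + 12 = -12)
4*((42 - 1*69) + g(r(3 - 2))) = 4*((42 - 1*69) - 12) = 4*((42 - 69) - 12) = 4*(-27 - 12) = 4*(-39) = -156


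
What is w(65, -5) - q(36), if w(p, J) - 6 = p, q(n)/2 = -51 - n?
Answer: 245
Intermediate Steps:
q(n) = -102 - 2*n (q(n) = 2*(-51 - n) = -102 - 2*n)
w(p, J) = 6 + p
w(65, -5) - q(36) = (6 + 65) - (-102 - 2*36) = 71 - (-102 - 72) = 71 - 1*(-174) = 71 + 174 = 245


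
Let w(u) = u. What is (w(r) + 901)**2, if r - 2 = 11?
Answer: 835396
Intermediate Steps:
r = 13 (r = 2 + 11 = 13)
(w(r) + 901)**2 = (13 + 901)**2 = 914**2 = 835396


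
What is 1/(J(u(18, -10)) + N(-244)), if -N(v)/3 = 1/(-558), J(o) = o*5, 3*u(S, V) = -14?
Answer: -186/4339 ≈ -0.042867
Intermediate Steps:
u(S, V) = -14/3 (u(S, V) = (1/3)*(-14) = -14/3)
J(o) = 5*o
N(v) = 1/186 (N(v) = -3/(-558) = -3*(-1/558) = 1/186)
1/(J(u(18, -10)) + N(-244)) = 1/(5*(-14/3) + 1/186) = 1/(-70/3 + 1/186) = 1/(-4339/186) = -186/4339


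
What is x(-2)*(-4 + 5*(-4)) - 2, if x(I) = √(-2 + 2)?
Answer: -2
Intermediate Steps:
x(I) = 0 (x(I) = √0 = 0)
x(-2)*(-4 + 5*(-4)) - 2 = 0*(-4 + 5*(-4)) - 2 = 0*(-4 - 20) - 2 = 0*(-24) - 2 = 0 - 2 = -2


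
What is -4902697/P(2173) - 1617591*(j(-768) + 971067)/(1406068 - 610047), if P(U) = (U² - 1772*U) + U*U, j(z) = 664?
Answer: -303169315663788551/153530546598 ≈ -1.9747e+6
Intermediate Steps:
P(U) = -1772*U + 2*U² (P(U) = (U² - 1772*U) + U² = -1772*U + 2*U²)
-4902697/P(2173) - 1617591*(j(-768) + 971067)/(1406068 - 610047) = -4902697*1/(4346*(-886 + 2173)) - 1617591*(664 + 971067)/(1406068 - 610047) = -4902697/(2*2173*1287) - 1617591/(796021/971731) = -4902697/5593302 - 1617591/(796021*(1/971731)) = -4902697*1/5593302 - 1617591/796021/971731 = -4902697/5593302 - 1617591*971731/796021 = -4902697/5593302 - 54202183449/27449 = -303169315663788551/153530546598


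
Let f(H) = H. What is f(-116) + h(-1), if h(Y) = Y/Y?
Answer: -115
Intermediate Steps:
h(Y) = 1
f(-116) + h(-1) = -116 + 1 = -115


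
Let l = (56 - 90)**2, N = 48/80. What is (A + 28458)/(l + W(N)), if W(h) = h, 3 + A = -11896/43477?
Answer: 6185630695/251427491 ≈ 24.602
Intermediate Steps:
N = 3/5 (N = 48*(1/80) = 3/5 ≈ 0.60000)
A = -142327/43477 (A = -3 - 11896/43477 = -142327/43477 ≈ -3.2736)
l = 1156 (l = (-34)**2 = 1156)
(A + 28458)/(l + W(N)) = (-142327/43477 + 28458)/(1156 + 3/5) = 1237126139/(43477*(5783/5)) = (1237126139/43477)*(5/5783) = 6185630695/251427491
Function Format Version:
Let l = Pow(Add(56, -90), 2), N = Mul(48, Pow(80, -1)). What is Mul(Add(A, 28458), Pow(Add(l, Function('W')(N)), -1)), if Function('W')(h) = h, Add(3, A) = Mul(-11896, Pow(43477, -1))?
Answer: Rational(6185630695, 251427491) ≈ 24.602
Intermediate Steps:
N = Rational(3, 5) (N = Mul(48, Rational(1, 80)) = Rational(3, 5) ≈ 0.60000)
A = Rational(-142327, 43477) (A = Add(-3, Mul(-11896, Pow(43477, -1))) = Add(-3, Mul(-11896, Rational(1, 43477))) = Add(-3, Rational(-11896, 43477)) = Rational(-142327, 43477) ≈ -3.2736)
l = 1156 (l = Pow(-34, 2) = 1156)
Mul(Add(A, 28458), Pow(Add(l, Function('W')(N)), -1)) = Mul(Add(Rational(-142327, 43477), 28458), Pow(Add(1156, Rational(3, 5)), -1)) = Mul(Rational(1237126139, 43477), Pow(Rational(5783, 5), -1)) = Mul(Rational(1237126139, 43477), Rational(5, 5783)) = Rational(6185630695, 251427491)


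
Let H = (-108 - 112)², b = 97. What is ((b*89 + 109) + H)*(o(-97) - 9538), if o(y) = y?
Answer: -550563170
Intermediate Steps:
H = 48400 (H = (-220)² = 48400)
((b*89 + 109) + H)*(o(-97) - 9538) = ((97*89 + 109) + 48400)*(-97 - 9538) = ((8633 + 109) + 48400)*(-9635) = (8742 + 48400)*(-9635) = 57142*(-9635) = -550563170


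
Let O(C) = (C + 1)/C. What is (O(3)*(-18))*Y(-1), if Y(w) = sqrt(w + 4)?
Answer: -24*sqrt(3) ≈ -41.569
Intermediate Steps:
O(C) = (1 + C)/C
Y(w) = sqrt(4 + w)
(O(3)*(-18))*Y(-1) = (((1 + 3)/3)*(-18))*sqrt(4 - 1) = (((1/3)*4)*(-18))*sqrt(3) = ((4/3)*(-18))*sqrt(3) = -24*sqrt(3)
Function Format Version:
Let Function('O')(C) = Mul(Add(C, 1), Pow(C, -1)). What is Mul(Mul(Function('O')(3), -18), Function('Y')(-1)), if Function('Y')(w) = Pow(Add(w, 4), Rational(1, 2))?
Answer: Mul(-24, Pow(3, Rational(1, 2))) ≈ -41.569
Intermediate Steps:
Function('O')(C) = Mul(Pow(C, -1), Add(1, C)) (Function('O')(C) = Mul(Add(1, C), Pow(C, -1)) = Mul(Pow(C, -1), Add(1, C)))
Function('Y')(w) = Pow(Add(4, w), Rational(1, 2))
Mul(Mul(Function('O')(3), -18), Function('Y')(-1)) = Mul(Mul(Mul(Pow(3, -1), Add(1, 3)), -18), Pow(Add(4, -1), Rational(1, 2))) = Mul(Mul(Mul(Rational(1, 3), 4), -18), Pow(3, Rational(1, 2))) = Mul(Mul(Rational(4, 3), -18), Pow(3, Rational(1, 2))) = Mul(-24, Pow(3, Rational(1, 2)))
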